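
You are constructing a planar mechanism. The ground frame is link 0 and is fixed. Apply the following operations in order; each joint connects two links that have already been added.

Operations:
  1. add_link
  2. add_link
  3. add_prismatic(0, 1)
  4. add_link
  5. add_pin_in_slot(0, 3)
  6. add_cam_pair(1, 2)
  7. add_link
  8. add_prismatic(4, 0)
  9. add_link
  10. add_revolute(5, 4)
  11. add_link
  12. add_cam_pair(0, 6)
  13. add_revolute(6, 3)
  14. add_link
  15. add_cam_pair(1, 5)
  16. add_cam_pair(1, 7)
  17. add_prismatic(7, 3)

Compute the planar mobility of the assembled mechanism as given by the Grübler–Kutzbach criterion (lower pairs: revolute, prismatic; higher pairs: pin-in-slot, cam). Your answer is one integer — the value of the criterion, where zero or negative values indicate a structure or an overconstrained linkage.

M = 6

link 0 = ground. State L|J1|J2 = 1|0|0
+link1  2|0|0
+link2  3|0|0
P(0,1) f=1→J1  3|1|0
+link3  4|1|0
PS(0,3) f=2→J2  4|1|1
C(1,2) f=2→J2  4|1|2
+link4  5|1|2
P(4,0) f=1→J1  5|2|2
+link5  6|2|2
R(5,4) f=1→J1  6|3|2
+link6  7|3|2
C(0,6) f=2→J2  7|3|3
R(6,3) f=1→J1  7|4|3
+link7  8|4|3
C(1,5) f=2→J2  8|4|4
C(1,7) f=2→J2  8|4|5
P(7,3) f=1→J1  8|5|5
M = 3(8−1)−2·5−5 = 21−10−5 = 6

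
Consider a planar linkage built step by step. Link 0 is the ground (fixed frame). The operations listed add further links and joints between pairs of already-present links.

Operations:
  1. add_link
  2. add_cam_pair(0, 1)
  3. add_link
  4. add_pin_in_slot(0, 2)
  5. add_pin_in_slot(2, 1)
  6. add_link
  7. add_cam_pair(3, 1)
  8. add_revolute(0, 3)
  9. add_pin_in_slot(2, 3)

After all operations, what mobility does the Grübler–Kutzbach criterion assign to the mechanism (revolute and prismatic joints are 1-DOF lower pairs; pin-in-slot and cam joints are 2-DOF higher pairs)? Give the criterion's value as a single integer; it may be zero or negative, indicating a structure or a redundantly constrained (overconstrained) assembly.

ground; <1,0,0>
#1 <2,0,0>
C:0↔1 J2 <2,0,1>
#2 <3,0,1>
PS:0↔2 J2 <3,0,2>
PS:2↔1 J2 <3,0,3>
#3 <4,0,3>
C:3↔1 J2 <4,0,4>
R:0↔3 J1 <4,1,4>
PS:2↔3 J2 <4,1,5>
3×3 − 2×1 − 1×5 = 2

M = 2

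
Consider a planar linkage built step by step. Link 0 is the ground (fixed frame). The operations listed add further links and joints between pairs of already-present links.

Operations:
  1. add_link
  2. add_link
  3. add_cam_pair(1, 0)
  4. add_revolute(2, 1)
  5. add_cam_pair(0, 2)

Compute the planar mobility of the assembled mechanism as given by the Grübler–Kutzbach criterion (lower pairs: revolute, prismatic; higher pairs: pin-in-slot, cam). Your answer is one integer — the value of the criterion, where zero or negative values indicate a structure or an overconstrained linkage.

M = 2

(L,J1,J2)=(1,0,0); link0 fixed
link1: (2,0,0)
link2: (3,0,0)
C 1-0 [J2]: (3,0,1)
R 2-1 [J1]: (3,1,1)
C 0-2 [J2]: (3,1,2)
Grübler: 3·2 − 2·1 − 2 = 2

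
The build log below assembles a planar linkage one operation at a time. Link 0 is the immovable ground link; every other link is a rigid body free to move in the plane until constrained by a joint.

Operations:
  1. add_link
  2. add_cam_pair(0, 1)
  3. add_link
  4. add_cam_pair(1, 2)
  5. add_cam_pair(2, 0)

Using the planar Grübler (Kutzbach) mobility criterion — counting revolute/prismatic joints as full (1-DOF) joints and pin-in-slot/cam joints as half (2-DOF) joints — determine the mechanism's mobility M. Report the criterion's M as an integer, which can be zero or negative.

link 0 = ground. State L|J1|J2 = 1|0|0
+link1  2|0|0
C(0,1) f=2→J2  2|0|1
+link2  3|0|1
C(1,2) f=2→J2  3|0|2
C(2,0) f=2→J2  3|0|3
M = 3(3−1)−2·0−3 = 6−0−3 = 3

M = 3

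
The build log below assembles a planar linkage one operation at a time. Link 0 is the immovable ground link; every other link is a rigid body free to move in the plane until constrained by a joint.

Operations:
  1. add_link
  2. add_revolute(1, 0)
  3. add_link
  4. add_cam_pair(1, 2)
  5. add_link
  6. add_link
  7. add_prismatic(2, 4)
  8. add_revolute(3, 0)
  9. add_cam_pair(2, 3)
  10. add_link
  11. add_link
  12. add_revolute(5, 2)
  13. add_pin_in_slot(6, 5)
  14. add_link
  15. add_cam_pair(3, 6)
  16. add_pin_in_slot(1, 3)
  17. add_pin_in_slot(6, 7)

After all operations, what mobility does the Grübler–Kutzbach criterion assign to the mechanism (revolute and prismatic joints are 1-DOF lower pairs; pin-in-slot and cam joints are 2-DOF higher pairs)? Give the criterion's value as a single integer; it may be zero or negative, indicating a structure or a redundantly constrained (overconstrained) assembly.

ground; <1,0,0>
#1 <2,0,0>
R:1↔0 J1 <2,1,0>
#2 <3,1,0>
C:1↔2 J2 <3,1,1>
#3 <4,1,1>
#4 <5,1,1>
P:2↔4 J1 <5,2,1>
R:3↔0 J1 <5,3,1>
C:2↔3 J2 <5,3,2>
#5 <6,3,2>
#6 <7,3,2>
R:5↔2 J1 <7,4,2>
PS:6↔5 J2 <7,4,3>
#7 <8,4,3>
C:3↔6 J2 <8,4,4>
PS:1↔3 J2 <8,4,5>
PS:6↔7 J2 <8,4,6>
3×7 − 2×4 − 1×6 = 7

M = 7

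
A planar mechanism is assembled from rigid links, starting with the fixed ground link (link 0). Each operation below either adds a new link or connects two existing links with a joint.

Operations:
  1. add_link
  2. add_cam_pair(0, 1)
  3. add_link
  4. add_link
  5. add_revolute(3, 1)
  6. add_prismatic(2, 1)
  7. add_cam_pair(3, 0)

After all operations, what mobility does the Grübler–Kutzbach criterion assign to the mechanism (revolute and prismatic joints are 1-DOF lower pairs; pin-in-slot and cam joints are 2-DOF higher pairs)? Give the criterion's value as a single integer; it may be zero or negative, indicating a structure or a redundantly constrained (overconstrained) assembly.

M = 3

ground; <1,0,0>
#1 <2,0,0>
C:0↔1 J2 <2,0,1>
#2 <3,0,1>
#3 <4,0,1>
R:3↔1 J1 <4,1,1>
P:2↔1 J1 <4,2,1>
C:3↔0 J2 <4,2,2>
3×3 − 2×2 − 1×2 = 3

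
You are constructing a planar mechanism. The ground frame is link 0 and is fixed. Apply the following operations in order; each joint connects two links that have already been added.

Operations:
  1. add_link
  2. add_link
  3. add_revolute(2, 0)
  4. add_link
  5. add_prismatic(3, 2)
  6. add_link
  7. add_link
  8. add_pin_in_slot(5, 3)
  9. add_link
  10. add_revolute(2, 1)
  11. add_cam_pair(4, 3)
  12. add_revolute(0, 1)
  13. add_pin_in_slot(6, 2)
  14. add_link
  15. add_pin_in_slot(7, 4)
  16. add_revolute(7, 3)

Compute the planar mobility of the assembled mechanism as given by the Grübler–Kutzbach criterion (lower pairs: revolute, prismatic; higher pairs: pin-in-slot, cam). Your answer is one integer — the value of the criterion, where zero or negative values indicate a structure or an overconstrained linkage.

M = 7

(L,J1,J2)=(1,0,0); link0 fixed
link1: (2,0,0)
link2: (3,0,0)
R 2-0 [J1]: (3,1,0)
link3: (4,1,0)
P 3-2 [J1]: (4,2,0)
link4: (5,2,0)
link5: (6,2,0)
PS 5-3 [J2]: (6,2,1)
link6: (7,2,1)
R 2-1 [J1]: (7,3,1)
C 4-3 [J2]: (7,3,2)
R 0-1 [J1]: (7,4,2)
PS 6-2 [J2]: (7,4,3)
link7: (8,4,3)
PS 7-4 [J2]: (8,4,4)
R 7-3 [J1]: (8,5,4)
Grübler: 3·7 − 2·5 − 4 = 7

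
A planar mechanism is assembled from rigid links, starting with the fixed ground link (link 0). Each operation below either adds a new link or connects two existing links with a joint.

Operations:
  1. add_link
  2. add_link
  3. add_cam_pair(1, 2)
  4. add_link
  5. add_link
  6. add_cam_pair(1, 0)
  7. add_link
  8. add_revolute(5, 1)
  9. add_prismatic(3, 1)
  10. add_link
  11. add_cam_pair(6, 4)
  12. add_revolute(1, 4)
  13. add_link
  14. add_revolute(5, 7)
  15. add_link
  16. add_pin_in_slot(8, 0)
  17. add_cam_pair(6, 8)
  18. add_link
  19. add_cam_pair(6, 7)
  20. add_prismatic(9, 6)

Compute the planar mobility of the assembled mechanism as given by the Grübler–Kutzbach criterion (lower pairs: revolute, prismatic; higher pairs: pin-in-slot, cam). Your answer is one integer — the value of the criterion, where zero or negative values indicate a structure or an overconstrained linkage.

M = 11

[1;0;0] (link 0 is ground)
L+ [2;0;0]
L+ [3;0;0]
C(1,2)∈J2 [3;0;1]
L+ [4;0;1]
L+ [5;0;1]
C(1,0)∈J2 [5;0;2]
L+ [6;0;2]
R(5,1)∈J1 [6;1;2]
P(3,1)∈J1 [6;2;2]
L+ [7;2;2]
C(6,4)∈J2 [7;2;3]
R(1,4)∈J1 [7;3;3]
L+ [8;3;3]
R(5,7)∈J1 [8;4;3]
L+ [9;4;3]
PS(8,0)∈J2 [9;4;4]
C(6,8)∈J2 [9;4;5]
L+ [10;4;5]
C(6,7)∈J2 [10;4;6]
P(9,6)∈J1 [10;5;6]
mobility = 27 − 10 − 6 = 11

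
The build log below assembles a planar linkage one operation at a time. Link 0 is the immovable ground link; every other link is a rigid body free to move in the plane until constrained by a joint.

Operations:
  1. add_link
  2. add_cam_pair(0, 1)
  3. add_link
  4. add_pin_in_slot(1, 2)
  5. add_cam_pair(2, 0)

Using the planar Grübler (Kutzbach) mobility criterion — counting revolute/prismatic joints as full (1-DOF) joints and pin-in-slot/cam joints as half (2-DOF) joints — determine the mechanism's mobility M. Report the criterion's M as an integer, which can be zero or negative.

ground; <1,0,0>
#1 <2,0,0>
C:0↔1 J2 <2,0,1>
#2 <3,0,1>
PS:1↔2 J2 <3,0,2>
C:2↔0 J2 <3,0,3>
3×2 − 2×0 − 1×3 = 3

M = 3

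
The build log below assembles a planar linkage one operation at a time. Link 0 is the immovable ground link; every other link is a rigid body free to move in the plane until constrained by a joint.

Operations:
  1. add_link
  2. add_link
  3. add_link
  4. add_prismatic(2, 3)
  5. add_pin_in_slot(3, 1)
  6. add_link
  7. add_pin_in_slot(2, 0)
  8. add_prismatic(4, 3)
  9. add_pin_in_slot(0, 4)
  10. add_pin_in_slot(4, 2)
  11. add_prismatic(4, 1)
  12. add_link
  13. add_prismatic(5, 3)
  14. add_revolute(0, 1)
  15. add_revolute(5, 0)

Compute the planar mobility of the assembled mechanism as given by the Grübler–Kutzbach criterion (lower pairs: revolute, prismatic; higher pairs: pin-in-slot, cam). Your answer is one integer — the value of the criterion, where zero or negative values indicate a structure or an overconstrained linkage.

L=1 J1=0 J2=0
add link → L=2 J1=0 J2=0
add link → L=3 J1=0 J2=0
add link → L=4 J1=0 J2=0
P@2,3 dof=1 J1 → L=4 J1=1 J2=0
PS@3,1 dof=2 J2 → L=4 J1=1 J2=1
add link → L=5 J1=1 J2=1
PS@2,0 dof=2 J2 → L=5 J1=1 J2=2
P@4,3 dof=1 J1 → L=5 J1=2 J2=2
PS@0,4 dof=2 J2 → L=5 J1=2 J2=3
PS@4,2 dof=2 J2 → L=5 J1=2 J2=4
P@4,1 dof=1 J1 → L=5 J1=3 J2=4
add link → L=6 J1=3 J2=4
P@5,3 dof=1 J1 → L=6 J1=4 J2=4
R@0,1 dof=1 J1 → L=6 J1=5 J2=4
R@5,0 dof=1 J1 → L=6 J1=6 J2=4
M=3(L−1)−2J1−J2=3·5−2·6−4=-1

M = -1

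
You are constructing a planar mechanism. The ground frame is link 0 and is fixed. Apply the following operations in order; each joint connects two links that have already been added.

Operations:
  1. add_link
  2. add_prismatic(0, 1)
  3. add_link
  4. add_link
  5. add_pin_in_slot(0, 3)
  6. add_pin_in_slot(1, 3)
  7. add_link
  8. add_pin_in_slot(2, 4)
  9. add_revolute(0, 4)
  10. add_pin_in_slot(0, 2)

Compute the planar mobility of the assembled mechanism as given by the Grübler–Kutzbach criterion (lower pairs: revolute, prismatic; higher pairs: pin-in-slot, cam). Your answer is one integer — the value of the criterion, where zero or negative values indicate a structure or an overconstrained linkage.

M = 4

[1;0;0] (link 0 is ground)
L+ [2;0;0]
P(0,1)∈J1 [2;1;0]
L+ [3;1;0]
L+ [4;1;0]
PS(0,3)∈J2 [4;1;1]
PS(1,3)∈J2 [4;1;2]
L+ [5;1;2]
PS(2,4)∈J2 [5;1;3]
R(0,4)∈J1 [5;2;3]
PS(0,2)∈J2 [5;2;4]
mobility = 12 − 4 − 4 = 4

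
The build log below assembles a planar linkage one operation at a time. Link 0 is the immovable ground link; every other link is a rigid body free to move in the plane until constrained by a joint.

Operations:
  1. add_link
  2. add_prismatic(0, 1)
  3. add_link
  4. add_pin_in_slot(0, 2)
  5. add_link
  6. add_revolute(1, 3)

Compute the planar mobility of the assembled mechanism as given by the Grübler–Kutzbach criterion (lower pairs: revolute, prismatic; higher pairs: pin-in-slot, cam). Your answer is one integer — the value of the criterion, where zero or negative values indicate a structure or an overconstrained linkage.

M = 4

L=1 J1=0 J2=0
add link → L=2 J1=0 J2=0
P@0,1 dof=1 J1 → L=2 J1=1 J2=0
add link → L=3 J1=1 J2=0
PS@0,2 dof=2 J2 → L=3 J1=1 J2=1
add link → L=4 J1=1 J2=1
R@1,3 dof=1 J1 → L=4 J1=2 J2=1
M=3(L−1)−2J1−J2=3·3−2·2−1=4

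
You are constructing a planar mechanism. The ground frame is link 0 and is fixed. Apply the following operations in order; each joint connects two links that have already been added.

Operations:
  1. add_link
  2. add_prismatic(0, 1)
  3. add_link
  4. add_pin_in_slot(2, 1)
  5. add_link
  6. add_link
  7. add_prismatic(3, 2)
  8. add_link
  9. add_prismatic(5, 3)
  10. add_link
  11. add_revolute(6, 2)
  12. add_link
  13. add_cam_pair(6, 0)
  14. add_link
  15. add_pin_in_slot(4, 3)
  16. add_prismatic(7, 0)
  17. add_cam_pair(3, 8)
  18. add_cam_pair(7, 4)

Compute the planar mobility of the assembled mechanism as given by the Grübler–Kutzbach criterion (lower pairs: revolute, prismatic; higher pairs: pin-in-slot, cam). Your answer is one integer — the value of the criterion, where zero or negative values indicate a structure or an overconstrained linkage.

(L,J1,J2)=(1,0,0); link0 fixed
link1: (2,0,0)
P 0-1 [J1]: (2,1,0)
link2: (3,1,0)
PS 2-1 [J2]: (3,1,1)
link3: (4,1,1)
link4: (5,1,1)
P 3-2 [J1]: (5,2,1)
link5: (6,2,1)
P 5-3 [J1]: (6,3,1)
link6: (7,3,1)
R 6-2 [J1]: (7,4,1)
link7: (8,4,1)
C 6-0 [J2]: (8,4,2)
link8: (9,4,2)
PS 4-3 [J2]: (9,4,3)
P 7-0 [J1]: (9,5,3)
C 3-8 [J2]: (9,5,4)
C 7-4 [J2]: (9,5,5)
Grübler: 3·8 − 2·5 − 5 = 9

M = 9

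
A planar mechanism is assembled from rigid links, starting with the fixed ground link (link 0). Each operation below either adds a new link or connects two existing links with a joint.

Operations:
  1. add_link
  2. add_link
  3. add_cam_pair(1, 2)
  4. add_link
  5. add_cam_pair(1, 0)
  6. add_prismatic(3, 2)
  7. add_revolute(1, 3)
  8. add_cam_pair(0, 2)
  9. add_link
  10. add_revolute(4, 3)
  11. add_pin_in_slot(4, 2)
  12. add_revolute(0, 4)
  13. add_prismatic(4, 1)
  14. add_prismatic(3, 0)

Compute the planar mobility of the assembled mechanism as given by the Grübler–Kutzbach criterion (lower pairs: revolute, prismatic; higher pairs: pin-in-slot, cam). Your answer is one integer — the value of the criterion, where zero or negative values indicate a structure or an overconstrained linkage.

M = -4

(L,J1,J2)=(1,0,0); link0 fixed
link1: (2,0,0)
link2: (3,0,0)
C 1-2 [J2]: (3,0,1)
link3: (4,0,1)
C 1-0 [J2]: (4,0,2)
P 3-2 [J1]: (4,1,2)
R 1-3 [J1]: (4,2,2)
C 0-2 [J2]: (4,2,3)
link4: (5,2,3)
R 4-3 [J1]: (5,3,3)
PS 4-2 [J2]: (5,3,4)
R 0-4 [J1]: (5,4,4)
P 4-1 [J1]: (5,5,4)
P 3-0 [J1]: (5,6,4)
Grübler: 3·4 − 2·6 − 4 = -4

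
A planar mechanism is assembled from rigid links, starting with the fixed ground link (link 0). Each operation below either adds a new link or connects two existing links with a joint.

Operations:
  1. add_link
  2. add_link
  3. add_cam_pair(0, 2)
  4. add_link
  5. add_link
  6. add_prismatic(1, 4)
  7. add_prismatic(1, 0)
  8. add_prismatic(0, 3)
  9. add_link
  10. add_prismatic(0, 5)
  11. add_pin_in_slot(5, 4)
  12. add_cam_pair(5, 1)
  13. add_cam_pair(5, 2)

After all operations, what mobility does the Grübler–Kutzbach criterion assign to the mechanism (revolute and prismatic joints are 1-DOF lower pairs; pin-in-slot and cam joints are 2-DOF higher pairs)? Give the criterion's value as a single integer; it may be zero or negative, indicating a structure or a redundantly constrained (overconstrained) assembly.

M = 3

(L,J1,J2)=(1,0,0); link0 fixed
link1: (2,0,0)
link2: (3,0,0)
C 0-2 [J2]: (3,0,1)
link3: (4,0,1)
link4: (5,0,1)
P 1-4 [J1]: (5,1,1)
P 1-0 [J1]: (5,2,1)
P 0-3 [J1]: (5,3,1)
link5: (6,3,1)
P 0-5 [J1]: (6,4,1)
PS 5-4 [J2]: (6,4,2)
C 5-1 [J2]: (6,4,3)
C 5-2 [J2]: (6,4,4)
Grübler: 3·5 − 2·4 − 4 = 3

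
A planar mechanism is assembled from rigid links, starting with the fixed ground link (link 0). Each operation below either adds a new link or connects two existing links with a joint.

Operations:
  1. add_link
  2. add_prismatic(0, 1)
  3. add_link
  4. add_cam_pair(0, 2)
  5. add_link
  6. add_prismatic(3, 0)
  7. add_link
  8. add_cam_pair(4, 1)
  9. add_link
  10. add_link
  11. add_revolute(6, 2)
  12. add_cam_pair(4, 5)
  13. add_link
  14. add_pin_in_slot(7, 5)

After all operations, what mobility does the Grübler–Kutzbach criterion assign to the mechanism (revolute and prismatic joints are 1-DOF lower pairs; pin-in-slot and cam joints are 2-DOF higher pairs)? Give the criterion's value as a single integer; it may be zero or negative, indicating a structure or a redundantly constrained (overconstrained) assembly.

M = 11

link 0 = ground. State L|J1|J2 = 1|0|0
+link1  2|0|0
P(0,1) f=1→J1  2|1|0
+link2  3|1|0
C(0,2) f=2→J2  3|1|1
+link3  4|1|1
P(3,0) f=1→J1  4|2|1
+link4  5|2|1
C(4,1) f=2→J2  5|2|2
+link5  6|2|2
+link6  7|2|2
R(6,2) f=1→J1  7|3|2
C(4,5) f=2→J2  7|3|3
+link7  8|3|3
PS(7,5) f=2→J2  8|3|4
M = 3(8−1)−2·3−4 = 21−6−4 = 11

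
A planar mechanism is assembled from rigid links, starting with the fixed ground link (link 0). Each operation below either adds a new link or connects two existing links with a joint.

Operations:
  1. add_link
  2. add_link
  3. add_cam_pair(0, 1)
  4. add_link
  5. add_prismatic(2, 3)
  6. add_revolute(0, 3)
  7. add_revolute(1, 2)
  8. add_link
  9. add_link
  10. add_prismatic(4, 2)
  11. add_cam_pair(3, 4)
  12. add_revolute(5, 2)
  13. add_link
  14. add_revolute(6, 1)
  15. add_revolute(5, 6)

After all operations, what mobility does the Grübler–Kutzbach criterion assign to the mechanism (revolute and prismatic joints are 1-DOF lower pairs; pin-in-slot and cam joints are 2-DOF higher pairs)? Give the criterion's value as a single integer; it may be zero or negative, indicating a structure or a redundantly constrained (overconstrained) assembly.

link 0 = ground. State L|J1|J2 = 1|0|0
+link1  2|0|0
+link2  3|0|0
C(0,1) f=2→J2  3|0|1
+link3  4|0|1
P(2,3) f=1→J1  4|1|1
R(0,3) f=1→J1  4|2|1
R(1,2) f=1→J1  4|3|1
+link4  5|3|1
+link5  6|3|1
P(4,2) f=1→J1  6|4|1
C(3,4) f=2→J2  6|4|2
R(5,2) f=1→J1  6|5|2
+link6  7|5|2
R(6,1) f=1→J1  7|6|2
R(5,6) f=1→J1  7|7|2
M = 3(7−1)−2·7−2 = 18−14−2 = 2

M = 2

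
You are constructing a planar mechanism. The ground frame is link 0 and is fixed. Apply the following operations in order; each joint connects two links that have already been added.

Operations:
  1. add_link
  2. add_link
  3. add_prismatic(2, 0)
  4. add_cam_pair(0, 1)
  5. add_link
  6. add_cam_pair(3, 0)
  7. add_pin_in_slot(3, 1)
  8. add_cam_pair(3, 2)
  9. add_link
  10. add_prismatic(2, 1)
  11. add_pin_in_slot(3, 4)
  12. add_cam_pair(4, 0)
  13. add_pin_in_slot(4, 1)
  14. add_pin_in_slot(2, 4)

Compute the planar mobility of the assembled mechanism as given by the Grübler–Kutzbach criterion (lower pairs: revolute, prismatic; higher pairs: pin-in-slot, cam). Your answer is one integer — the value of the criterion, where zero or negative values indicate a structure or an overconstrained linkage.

[1;0;0] (link 0 is ground)
L+ [2;0;0]
L+ [3;0;0]
P(2,0)∈J1 [3;1;0]
C(0,1)∈J2 [3;1;1]
L+ [4;1;1]
C(3,0)∈J2 [4;1;2]
PS(3,1)∈J2 [4;1;3]
C(3,2)∈J2 [4;1;4]
L+ [5;1;4]
P(2,1)∈J1 [5;2;4]
PS(3,4)∈J2 [5;2;5]
C(4,0)∈J2 [5;2;6]
PS(4,1)∈J2 [5;2;7]
PS(2,4)∈J2 [5;2;8]
mobility = 12 − 4 − 8 = 0

M = 0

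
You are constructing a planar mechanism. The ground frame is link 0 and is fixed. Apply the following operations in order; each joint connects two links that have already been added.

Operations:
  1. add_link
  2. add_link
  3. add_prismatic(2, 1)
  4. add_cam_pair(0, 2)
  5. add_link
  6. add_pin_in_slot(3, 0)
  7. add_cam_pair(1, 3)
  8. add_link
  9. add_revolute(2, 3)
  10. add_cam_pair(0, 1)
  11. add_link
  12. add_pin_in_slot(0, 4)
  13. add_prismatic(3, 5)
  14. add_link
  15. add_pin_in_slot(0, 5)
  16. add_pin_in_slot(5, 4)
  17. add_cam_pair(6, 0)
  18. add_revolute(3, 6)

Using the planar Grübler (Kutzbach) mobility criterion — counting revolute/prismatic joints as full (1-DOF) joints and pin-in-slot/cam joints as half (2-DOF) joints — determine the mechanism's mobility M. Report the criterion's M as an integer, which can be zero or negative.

L=1 J1=0 J2=0
add link → L=2 J1=0 J2=0
add link → L=3 J1=0 J2=0
P@2,1 dof=1 J1 → L=3 J1=1 J2=0
C@0,2 dof=2 J2 → L=3 J1=1 J2=1
add link → L=4 J1=1 J2=1
PS@3,0 dof=2 J2 → L=4 J1=1 J2=2
C@1,3 dof=2 J2 → L=4 J1=1 J2=3
add link → L=5 J1=1 J2=3
R@2,3 dof=1 J1 → L=5 J1=2 J2=3
C@0,1 dof=2 J2 → L=5 J1=2 J2=4
add link → L=6 J1=2 J2=4
PS@0,4 dof=2 J2 → L=6 J1=2 J2=5
P@3,5 dof=1 J1 → L=6 J1=3 J2=5
add link → L=7 J1=3 J2=5
PS@0,5 dof=2 J2 → L=7 J1=3 J2=6
PS@5,4 dof=2 J2 → L=7 J1=3 J2=7
C@6,0 dof=2 J2 → L=7 J1=3 J2=8
R@3,6 dof=1 J1 → L=7 J1=4 J2=8
M=3(L−1)−2J1−J2=3·6−2·4−8=2

M = 2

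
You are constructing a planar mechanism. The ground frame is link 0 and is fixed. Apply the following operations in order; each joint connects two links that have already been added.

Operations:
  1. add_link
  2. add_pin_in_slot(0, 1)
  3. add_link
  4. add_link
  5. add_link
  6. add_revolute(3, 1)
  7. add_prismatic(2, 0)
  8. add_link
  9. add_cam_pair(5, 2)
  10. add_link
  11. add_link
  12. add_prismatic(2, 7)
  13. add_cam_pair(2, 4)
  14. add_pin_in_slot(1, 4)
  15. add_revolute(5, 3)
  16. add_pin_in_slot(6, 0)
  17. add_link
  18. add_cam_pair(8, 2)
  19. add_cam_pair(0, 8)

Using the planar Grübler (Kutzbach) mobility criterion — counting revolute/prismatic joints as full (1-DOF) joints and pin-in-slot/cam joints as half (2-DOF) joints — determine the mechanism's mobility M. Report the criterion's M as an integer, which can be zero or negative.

M = 9

ground; <1,0,0>
#1 <2,0,0>
PS:0↔1 J2 <2,0,1>
#2 <3,0,1>
#3 <4,0,1>
#4 <5,0,1>
R:3↔1 J1 <5,1,1>
P:2↔0 J1 <5,2,1>
#5 <6,2,1>
C:5↔2 J2 <6,2,2>
#6 <7,2,2>
#7 <8,2,2>
P:2↔7 J1 <8,3,2>
C:2↔4 J2 <8,3,3>
PS:1↔4 J2 <8,3,4>
R:5↔3 J1 <8,4,4>
PS:6↔0 J2 <8,4,5>
#8 <9,4,5>
C:8↔2 J2 <9,4,6>
C:0↔8 J2 <9,4,7>
3×8 − 2×4 − 1×7 = 9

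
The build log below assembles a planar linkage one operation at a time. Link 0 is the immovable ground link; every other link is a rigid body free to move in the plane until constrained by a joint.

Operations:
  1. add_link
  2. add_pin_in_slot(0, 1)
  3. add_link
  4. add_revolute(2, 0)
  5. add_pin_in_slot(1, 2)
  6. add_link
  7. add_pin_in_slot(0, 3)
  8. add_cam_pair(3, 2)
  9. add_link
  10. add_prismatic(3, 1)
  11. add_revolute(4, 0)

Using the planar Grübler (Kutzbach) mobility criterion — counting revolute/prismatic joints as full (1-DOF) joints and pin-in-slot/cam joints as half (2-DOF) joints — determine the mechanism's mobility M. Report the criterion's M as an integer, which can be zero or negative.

M = 2

L=1 J1=0 J2=0
add link → L=2 J1=0 J2=0
PS@0,1 dof=2 J2 → L=2 J1=0 J2=1
add link → L=3 J1=0 J2=1
R@2,0 dof=1 J1 → L=3 J1=1 J2=1
PS@1,2 dof=2 J2 → L=3 J1=1 J2=2
add link → L=4 J1=1 J2=2
PS@0,3 dof=2 J2 → L=4 J1=1 J2=3
C@3,2 dof=2 J2 → L=4 J1=1 J2=4
add link → L=5 J1=1 J2=4
P@3,1 dof=1 J1 → L=5 J1=2 J2=4
R@4,0 dof=1 J1 → L=5 J1=3 J2=4
M=3(L−1)−2J1−J2=3·4−2·3−4=2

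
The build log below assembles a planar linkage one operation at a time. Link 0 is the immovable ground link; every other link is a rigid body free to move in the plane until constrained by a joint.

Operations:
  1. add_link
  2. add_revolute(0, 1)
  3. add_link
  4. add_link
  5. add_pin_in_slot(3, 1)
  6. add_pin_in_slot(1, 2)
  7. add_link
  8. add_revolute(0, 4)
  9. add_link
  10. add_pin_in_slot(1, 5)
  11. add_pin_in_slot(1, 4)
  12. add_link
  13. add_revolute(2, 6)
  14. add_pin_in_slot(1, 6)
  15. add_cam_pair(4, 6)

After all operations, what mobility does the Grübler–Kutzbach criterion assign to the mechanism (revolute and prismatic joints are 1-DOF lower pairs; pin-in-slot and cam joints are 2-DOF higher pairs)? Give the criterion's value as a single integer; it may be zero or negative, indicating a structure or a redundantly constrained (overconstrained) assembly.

ground; <1,0,0>
#1 <2,0,0>
R:0↔1 J1 <2,1,0>
#2 <3,1,0>
#3 <4,1,0>
PS:3↔1 J2 <4,1,1>
PS:1↔2 J2 <4,1,2>
#4 <5,1,2>
R:0↔4 J1 <5,2,2>
#5 <6,2,2>
PS:1↔5 J2 <6,2,3>
PS:1↔4 J2 <6,2,4>
#6 <7,2,4>
R:2↔6 J1 <7,3,4>
PS:1↔6 J2 <7,3,5>
C:4↔6 J2 <7,3,6>
3×6 − 2×3 − 1×6 = 6

M = 6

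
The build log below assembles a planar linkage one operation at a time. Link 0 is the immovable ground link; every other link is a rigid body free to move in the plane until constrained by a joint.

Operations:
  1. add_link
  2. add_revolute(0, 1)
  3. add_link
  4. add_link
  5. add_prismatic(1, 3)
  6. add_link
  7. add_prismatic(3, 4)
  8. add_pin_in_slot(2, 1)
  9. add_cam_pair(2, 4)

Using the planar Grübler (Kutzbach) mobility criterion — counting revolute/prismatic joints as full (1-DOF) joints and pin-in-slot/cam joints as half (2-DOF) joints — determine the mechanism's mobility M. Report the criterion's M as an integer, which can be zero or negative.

(L,J1,J2)=(1,0,0); link0 fixed
link1: (2,0,0)
R 0-1 [J1]: (2,1,0)
link2: (3,1,0)
link3: (4,1,0)
P 1-3 [J1]: (4,2,0)
link4: (5,2,0)
P 3-4 [J1]: (5,3,0)
PS 2-1 [J2]: (5,3,1)
C 2-4 [J2]: (5,3,2)
Grübler: 3·4 − 2·3 − 2 = 4

M = 4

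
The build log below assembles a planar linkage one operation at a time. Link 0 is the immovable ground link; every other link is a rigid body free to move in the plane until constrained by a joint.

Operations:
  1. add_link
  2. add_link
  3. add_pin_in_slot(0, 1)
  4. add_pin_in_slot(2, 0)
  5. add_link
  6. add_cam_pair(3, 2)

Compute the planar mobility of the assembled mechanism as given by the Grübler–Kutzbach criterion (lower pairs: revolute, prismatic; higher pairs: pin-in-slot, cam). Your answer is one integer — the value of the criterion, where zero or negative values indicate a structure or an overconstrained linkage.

(L,J1,J2)=(1,0,0); link0 fixed
link1: (2,0,0)
link2: (3,0,0)
PS 0-1 [J2]: (3,0,1)
PS 2-0 [J2]: (3,0,2)
link3: (4,0,2)
C 3-2 [J2]: (4,0,3)
Grübler: 3·3 − 2·0 − 3 = 6

M = 6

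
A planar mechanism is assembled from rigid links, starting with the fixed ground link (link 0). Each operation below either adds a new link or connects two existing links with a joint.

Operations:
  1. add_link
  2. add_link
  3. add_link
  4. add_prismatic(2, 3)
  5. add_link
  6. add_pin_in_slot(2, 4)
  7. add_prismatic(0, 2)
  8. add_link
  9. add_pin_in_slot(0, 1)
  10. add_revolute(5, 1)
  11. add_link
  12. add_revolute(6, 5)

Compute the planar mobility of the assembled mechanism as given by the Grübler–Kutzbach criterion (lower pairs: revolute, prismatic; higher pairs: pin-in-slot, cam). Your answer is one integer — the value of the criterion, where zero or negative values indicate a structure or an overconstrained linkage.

M = 8

(L,J1,J2)=(1,0,0); link0 fixed
link1: (2,0,0)
link2: (3,0,0)
link3: (4,0,0)
P 2-3 [J1]: (4,1,0)
link4: (5,1,0)
PS 2-4 [J2]: (5,1,1)
P 0-2 [J1]: (5,2,1)
link5: (6,2,1)
PS 0-1 [J2]: (6,2,2)
R 5-1 [J1]: (6,3,2)
link6: (7,3,2)
R 6-5 [J1]: (7,4,2)
Grübler: 3·6 − 2·4 − 2 = 8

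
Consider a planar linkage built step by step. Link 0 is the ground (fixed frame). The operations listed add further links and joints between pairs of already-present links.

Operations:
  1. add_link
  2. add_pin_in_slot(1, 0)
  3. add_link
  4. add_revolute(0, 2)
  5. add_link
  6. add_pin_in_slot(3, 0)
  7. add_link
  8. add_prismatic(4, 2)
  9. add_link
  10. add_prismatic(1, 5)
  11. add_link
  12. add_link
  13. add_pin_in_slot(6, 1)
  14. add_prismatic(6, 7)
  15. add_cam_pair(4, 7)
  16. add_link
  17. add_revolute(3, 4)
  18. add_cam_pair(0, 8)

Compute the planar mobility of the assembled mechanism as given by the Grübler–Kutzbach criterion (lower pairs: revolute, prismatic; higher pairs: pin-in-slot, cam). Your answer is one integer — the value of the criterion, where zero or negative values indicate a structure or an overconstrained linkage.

L=1 J1=0 J2=0
add link → L=2 J1=0 J2=0
PS@1,0 dof=2 J2 → L=2 J1=0 J2=1
add link → L=3 J1=0 J2=1
R@0,2 dof=1 J1 → L=3 J1=1 J2=1
add link → L=4 J1=1 J2=1
PS@3,0 dof=2 J2 → L=4 J1=1 J2=2
add link → L=5 J1=1 J2=2
P@4,2 dof=1 J1 → L=5 J1=2 J2=2
add link → L=6 J1=2 J2=2
P@1,5 dof=1 J1 → L=6 J1=3 J2=2
add link → L=7 J1=3 J2=2
add link → L=8 J1=3 J2=2
PS@6,1 dof=2 J2 → L=8 J1=3 J2=3
P@6,7 dof=1 J1 → L=8 J1=4 J2=3
C@4,7 dof=2 J2 → L=8 J1=4 J2=4
add link → L=9 J1=4 J2=4
R@3,4 dof=1 J1 → L=9 J1=5 J2=4
C@0,8 dof=2 J2 → L=9 J1=5 J2=5
M=3(L−1)−2J1−J2=3·8−2·5−5=9

M = 9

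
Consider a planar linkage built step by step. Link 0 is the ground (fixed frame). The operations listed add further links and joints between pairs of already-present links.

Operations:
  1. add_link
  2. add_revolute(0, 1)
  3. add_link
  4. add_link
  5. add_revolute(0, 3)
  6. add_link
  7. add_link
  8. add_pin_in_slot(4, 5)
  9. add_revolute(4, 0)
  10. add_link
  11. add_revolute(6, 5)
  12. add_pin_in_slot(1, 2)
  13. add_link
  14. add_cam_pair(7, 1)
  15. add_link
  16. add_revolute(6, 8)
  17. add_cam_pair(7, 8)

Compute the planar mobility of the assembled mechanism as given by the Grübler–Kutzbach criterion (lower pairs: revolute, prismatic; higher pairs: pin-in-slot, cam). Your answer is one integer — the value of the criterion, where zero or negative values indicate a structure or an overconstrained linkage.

(L,J1,J2)=(1,0,0); link0 fixed
link1: (2,0,0)
R 0-1 [J1]: (2,1,0)
link2: (3,1,0)
link3: (4,1,0)
R 0-3 [J1]: (4,2,0)
link4: (5,2,0)
link5: (6,2,0)
PS 4-5 [J2]: (6,2,1)
R 4-0 [J1]: (6,3,1)
link6: (7,3,1)
R 6-5 [J1]: (7,4,1)
PS 1-2 [J2]: (7,4,2)
link7: (8,4,2)
C 7-1 [J2]: (8,4,3)
link8: (9,4,3)
R 6-8 [J1]: (9,5,3)
C 7-8 [J2]: (9,5,4)
Grübler: 3·8 − 2·5 − 4 = 10

M = 10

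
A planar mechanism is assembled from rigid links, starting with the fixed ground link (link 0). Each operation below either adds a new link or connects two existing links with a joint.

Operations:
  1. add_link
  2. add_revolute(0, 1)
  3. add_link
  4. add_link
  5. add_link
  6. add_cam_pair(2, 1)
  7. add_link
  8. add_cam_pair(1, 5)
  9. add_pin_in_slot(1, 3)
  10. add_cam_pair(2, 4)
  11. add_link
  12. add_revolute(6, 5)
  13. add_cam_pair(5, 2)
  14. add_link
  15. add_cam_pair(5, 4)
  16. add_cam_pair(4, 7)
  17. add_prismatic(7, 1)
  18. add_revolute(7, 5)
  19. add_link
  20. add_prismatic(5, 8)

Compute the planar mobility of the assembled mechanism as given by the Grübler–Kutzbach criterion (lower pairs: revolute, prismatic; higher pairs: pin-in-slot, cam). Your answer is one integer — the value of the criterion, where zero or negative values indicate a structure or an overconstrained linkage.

L=1 J1=0 J2=0
add link → L=2 J1=0 J2=0
R@0,1 dof=1 J1 → L=2 J1=1 J2=0
add link → L=3 J1=1 J2=0
add link → L=4 J1=1 J2=0
add link → L=5 J1=1 J2=0
C@2,1 dof=2 J2 → L=5 J1=1 J2=1
add link → L=6 J1=1 J2=1
C@1,5 dof=2 J2 → L=6 J1=1 J2=2
PS@1,3 dof=2 J2 → L=6 J1=1 J2=3
C@2,4 dof=2 J2 → L=6 J1=1 J2=4
add link → L=7 J1=1 J2=4
R@6,5 dof=1 J1 → L=7 J1=2 J2=4
C@5,2 dof=2 J2 → L=7 J1=2 J2=5
add link → L=8 J1=2 J2=5
C@5,4 dof=2 J2 → L=8 J1=2 J2=6
C@4,7 dof=2 J2 → L=8 J1=2 J2=7
P@7,1 dof=1 J1 → L=8 J1=3 J2=7
R@7,5 dof=1 J1 → L=8 J1=4 J2=7
add link → L=9 J1=4 J2=7
P@5,8 dof=1 J1 → L=9 J1=5 J2=7
M=3(L−1)−2J1−J2=3·8−2·5−7=7

M = 7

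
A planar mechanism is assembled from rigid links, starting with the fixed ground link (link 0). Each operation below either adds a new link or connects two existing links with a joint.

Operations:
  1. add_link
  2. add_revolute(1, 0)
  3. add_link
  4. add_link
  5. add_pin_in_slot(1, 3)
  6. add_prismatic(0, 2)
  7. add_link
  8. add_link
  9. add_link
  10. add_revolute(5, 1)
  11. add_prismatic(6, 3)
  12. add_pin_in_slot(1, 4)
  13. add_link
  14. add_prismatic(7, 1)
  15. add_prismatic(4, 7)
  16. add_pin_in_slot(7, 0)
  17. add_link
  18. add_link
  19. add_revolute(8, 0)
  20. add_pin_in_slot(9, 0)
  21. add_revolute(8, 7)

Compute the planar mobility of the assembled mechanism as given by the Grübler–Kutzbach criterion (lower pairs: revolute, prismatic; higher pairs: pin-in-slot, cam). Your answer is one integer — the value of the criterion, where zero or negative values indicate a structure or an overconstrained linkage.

link 0 = ground. State L|J1|J2 = 1|0|0
+link1  2|0|0
R(1,0) f=1→J1  2|1|0
+link2  3|1|0
+link3  4|1|0
PS(1,3) f=2→J2  4|1|1
P(0,2) f=1→J1  4|2|1
+link4  5|2|1
+link5  6|2|1
+link6  7|2|1
R(5,1) f=1→J1  7|3|1
P(6,3) f=1→J1  7|4|1
PS(1,4) f=2→J2  7|4|2
+link7  8|4|2
P(7,1) f=1→J1  8|5|2
P(4,7) f=1→J1  8|6|2
PS(7,0) f=2→J2  8|6|3
+link8  9|6|3
+link9  10|6|3
R(8,0) f=1→J1  10|7|3
PS(9,0) f=2→J2  10|7|4
R(8,7) f=1→J1  10|8|4
M = 3(10−1)−2·8−4 = 27−16−4 = 7

M = 7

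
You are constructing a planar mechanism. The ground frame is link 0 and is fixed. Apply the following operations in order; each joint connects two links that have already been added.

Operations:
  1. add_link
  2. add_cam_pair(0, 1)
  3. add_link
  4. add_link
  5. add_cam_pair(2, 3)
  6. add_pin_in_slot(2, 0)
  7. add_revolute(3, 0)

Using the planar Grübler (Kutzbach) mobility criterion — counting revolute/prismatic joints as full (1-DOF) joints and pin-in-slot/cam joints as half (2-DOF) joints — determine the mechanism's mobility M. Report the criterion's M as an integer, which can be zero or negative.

M = 4

link 0 = ground. State L|J1|J2 = 1|0|0
+link1  2|0|0
C(0,1) f=2→J2  2|0|1
+link2  3|0|1
+link3  4|0|1
C(2,3) f=2→J2  4|0|2
PS(2,0) f=2→J2  4|0|3
R(3,0) f=1→J1  4|1|3
M = 3(4−1)−2·1−3 = 9−2−3 = 4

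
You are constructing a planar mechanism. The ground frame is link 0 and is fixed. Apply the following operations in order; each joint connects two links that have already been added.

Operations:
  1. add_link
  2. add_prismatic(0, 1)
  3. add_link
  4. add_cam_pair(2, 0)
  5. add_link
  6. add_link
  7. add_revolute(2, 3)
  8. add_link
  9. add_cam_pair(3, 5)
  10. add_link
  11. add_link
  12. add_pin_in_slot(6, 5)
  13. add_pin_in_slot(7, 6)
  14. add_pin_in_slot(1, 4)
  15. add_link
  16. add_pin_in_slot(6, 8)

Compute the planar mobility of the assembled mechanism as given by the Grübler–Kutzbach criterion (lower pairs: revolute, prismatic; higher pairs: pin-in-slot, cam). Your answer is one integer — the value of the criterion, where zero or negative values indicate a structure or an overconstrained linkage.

link 0 = ground. State L|J1|J2 = 1|0|0
+link1  2|0|0
P(0,1) f=1→J1  2|1|0
+link2  3|1|0
C(2,0) f=2→J2  3|1|1
+link3  4|1|1
+link4  5|1|1
R(2,3) f=1→J1  5|2|1
+link5  6|2|1
C(3,5) f=2→J2  6|2|2
+link6  7|2|2
+link7  8|2|2
PS(6,5) f=2→J2  8|2|3
PS(7,6) f=2→J2  8|2|4
PS(1,4) f=2→J2  8|2|5
+link8  9|2|5
PS(6,8) f=2→J2  9|2|6
M = 3(9−1)−2·2−6 = 24−4−6 = 14

M = 14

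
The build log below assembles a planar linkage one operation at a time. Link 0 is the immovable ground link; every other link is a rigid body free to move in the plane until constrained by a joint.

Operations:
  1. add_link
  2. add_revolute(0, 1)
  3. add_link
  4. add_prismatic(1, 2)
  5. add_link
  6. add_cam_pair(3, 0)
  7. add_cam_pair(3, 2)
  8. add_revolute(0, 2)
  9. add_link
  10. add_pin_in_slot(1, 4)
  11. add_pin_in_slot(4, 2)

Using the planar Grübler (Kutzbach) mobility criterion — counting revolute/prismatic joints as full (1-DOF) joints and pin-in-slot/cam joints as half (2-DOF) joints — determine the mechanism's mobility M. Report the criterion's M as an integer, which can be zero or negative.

M = 2

(L,J1,J2)=(1,0,0); link0 fixed
link1: (2,0,0)
R 0-1 [J1]: (2,1,0)
link2: (3,1,0)
P 1-2 [J1]: (3,2,0)
link3: (4,2,0)
C 3-0 [J2]: (4,2,1)
C 3-2 [J2]: (4,2,2)
R 0-2 [J1]: (4,3,2)
link4: (5,3,2)
PS 1-4 [J2]: (5,3,3)
PS 4-2 [J2]: (5,3,4)
Grübler: 3·4 − 2·3 − 4 = 2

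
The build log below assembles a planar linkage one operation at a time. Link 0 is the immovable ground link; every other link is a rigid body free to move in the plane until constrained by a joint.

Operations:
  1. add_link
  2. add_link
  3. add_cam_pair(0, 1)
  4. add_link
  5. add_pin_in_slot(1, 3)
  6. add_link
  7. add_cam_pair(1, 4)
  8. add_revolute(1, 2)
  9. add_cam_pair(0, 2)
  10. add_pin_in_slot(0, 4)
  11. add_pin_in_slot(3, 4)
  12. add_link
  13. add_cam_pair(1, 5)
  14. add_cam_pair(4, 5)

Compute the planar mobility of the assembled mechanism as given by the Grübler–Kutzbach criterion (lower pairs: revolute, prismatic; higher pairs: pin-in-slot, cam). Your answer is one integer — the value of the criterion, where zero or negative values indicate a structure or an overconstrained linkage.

M = 5

link 0 = ground. State L|J1|J2 = 1|0|0
+link1  2|0|0
+link2  3|0|0
C(0,1) f=2→J2  3|0|1
+link3  4|0|1
PS(1,3) f=2→J2  4|0|2
+link4  5|0|2
C(1,4) f=2→J2  5|0|3
R(1,2) f=1→J1  5|1|3
C(0,2) f=2→J2  5|1|4
PS(0,4) f=2→J2  5|1|5
PS(3,4) f=2→J2  5|1|6
+link5  6|1|6
C(1,5) f=2→J2  6|1|7
C(4,5) f=2→J2  6|1|8
M = 3(6−1)−2·1−8 = 15−2−8 = 5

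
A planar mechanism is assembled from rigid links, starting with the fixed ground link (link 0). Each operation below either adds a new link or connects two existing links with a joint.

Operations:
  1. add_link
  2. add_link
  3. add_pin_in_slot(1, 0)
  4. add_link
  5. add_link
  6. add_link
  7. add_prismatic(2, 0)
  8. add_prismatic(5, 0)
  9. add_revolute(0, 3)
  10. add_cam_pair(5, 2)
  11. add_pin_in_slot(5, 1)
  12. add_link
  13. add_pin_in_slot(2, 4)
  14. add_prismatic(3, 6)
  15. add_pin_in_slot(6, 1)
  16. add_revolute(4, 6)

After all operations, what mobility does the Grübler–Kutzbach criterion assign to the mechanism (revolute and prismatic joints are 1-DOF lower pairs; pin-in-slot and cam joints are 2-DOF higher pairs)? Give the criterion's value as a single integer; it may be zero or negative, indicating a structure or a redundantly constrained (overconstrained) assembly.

link 0 = ground. State L|J1|J2 = 1|0|0
+link1  2|0|0
+link2  3|0|0
PS(1,0) f=2→J2  3|0|1
+link3  4|0|1
+link4  5|0|1
+link5  6|0|1
P(2,0) f=1→J1  6|1|1
P(5,0) f=1→J1  6|2|1
R(0,3) f=1→J1  6|3|1
C(5,2) f=2→J2  6|3|2
PS(5,1) f=2→J2  6|3|3
+link6  7|3|3
PS(2,4) f=2→J2  7|3|4
P(3,6) f=1→J1  7|4|4
PS(6,1) f=2→J2  7|4|5
R(4,6) f=1→J1  7|5|5
M = 3(7−1)−2·5−5 = 18−10−5 = 3

M = 3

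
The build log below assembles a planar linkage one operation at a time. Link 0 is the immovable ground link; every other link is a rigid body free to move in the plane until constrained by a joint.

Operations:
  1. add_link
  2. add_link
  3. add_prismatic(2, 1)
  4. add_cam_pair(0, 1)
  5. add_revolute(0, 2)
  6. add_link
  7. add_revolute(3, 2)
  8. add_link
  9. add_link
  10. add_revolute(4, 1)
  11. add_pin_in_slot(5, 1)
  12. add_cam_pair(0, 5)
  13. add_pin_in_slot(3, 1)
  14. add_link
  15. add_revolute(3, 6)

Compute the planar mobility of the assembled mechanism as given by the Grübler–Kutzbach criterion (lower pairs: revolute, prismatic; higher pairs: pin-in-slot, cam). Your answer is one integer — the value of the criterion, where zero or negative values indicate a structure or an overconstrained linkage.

L=1 J1=0 J2=0
add link → L=2 J1=0 J2=0
add link → L=3 J1=0 J2=0
P@2,1 dof=1 J1 → L=3 J1=1 J2=0
C@0,1 dof=2 J2 → L=3 J1=1 J2=1
R@0,2 dof=1 J1 → L=3 J1=2 J2=1
add link → L=4 J1=2 J2=1
R@3,2 dof=1 J1 → L=4 J1=3 J2=1
add link → L=5 J1=3 J2=1
add link → L=6 J1=3 J2=1
R@4,1 dof=1 J1 → L=6 J1=4 J2=1
PS@5,1 dof=2 J2 → L=6 J1=4 J2=2
C@0,5 dof=2 J2 → L=6 J1=4 J2=3
PS@3,1 dof=2 J2 → L=6 J1=4 J2=4
add link → L=7 J1=4 J2=4
R@3,6 dof=1 J1 → L=7 J1=5 J2=4
M=3(L−1)−2J1−J2=3·6−2·5−4=4

M = 4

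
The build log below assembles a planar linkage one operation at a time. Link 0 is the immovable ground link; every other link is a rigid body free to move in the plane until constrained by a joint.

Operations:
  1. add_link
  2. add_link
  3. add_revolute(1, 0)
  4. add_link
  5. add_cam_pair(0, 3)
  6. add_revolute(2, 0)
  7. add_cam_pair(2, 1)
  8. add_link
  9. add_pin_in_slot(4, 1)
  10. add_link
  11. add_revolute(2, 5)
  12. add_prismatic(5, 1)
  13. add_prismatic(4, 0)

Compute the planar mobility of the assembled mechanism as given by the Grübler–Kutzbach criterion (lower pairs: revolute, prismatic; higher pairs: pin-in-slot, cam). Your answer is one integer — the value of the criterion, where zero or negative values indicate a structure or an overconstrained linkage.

M = 2

ground; <1,0,0>
#1 <2,0,0>
#2 <3,0,0>
R:1↔0 J1 <3,1,0>
#3 <4,1,0>
C:0↔3 J2 <4,1,1>
R:2↔0 J1 <4,2,1>
C:2↔1 J2 <4,2,2>
#4 <5,2,2>
PS:4↔1 J2 <5,2,3>
#5 <6,2,3>
R:2↔5 J1 <6,3,3>
P:5↔1 J1 <6,4,3>
P:4↔0 J1 <6,5,3>
3×5 − 2×5 − 1×3 = 2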